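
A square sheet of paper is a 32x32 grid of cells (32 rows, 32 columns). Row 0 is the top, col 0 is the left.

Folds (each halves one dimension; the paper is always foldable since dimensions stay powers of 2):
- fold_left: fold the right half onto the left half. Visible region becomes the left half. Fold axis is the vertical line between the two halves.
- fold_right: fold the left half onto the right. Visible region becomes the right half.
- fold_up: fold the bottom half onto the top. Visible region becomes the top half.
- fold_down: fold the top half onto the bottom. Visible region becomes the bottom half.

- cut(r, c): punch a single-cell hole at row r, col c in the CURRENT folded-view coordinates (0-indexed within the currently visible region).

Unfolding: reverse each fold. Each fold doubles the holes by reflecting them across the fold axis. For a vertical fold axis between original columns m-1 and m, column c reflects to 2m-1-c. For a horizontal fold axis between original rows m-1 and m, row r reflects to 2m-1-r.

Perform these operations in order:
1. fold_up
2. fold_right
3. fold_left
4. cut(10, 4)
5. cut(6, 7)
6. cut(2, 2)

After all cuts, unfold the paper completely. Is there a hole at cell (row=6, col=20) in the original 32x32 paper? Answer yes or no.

Op 1 fold_up: fold axis h@16; visible region now rows[0,16) x cols[0,32) = 16x32
Op 2 fold_right: fold axis v@16; visible region now rows[0,16) x cols[16,32) = 16x16
Op 3 fold_left: fold axis v@24; visible region now rows[0,16) x cols[16,24) = 16x8
Op 4 cut(10, 4): punch at orig (10,20); cuts so far [(10, 20)]; region rows[0,16) x cols[16,24) = 16x8
Op 5 cut(6, 7): punch at orig (6,23); cuts so far [(6, 23), (10, 20)]; region rows[0,16) x cols[16,24) = 16x8
Op 6 cut(2, 2): punch at orig (2,18); cuts so far [(2, 18), (6, 23), (10, 20)]; region rows[0,16) x cols[16,24) = 16x8
Unfold 1 (reflect across v@24): 6 holes -> [(2, 18), (2, 29), (6, 23), (6, 24), (10, 20), (10, 27)]
Unfold 2 (reflect across v@16): 12 holes -> [(2, 2), (2, 13), (2, 18), (2, 29), (6, 7), (6, 8), (6, 23), (6, 24), (10, 4), (10, 11), (10, 20), (10, 27)]
Unfold 3 (reflect across h@16): 24 holes -> [(2, 2), (2, 13), (2, 18), (2, 29), (6, 7), (6, 8), (6, 23), (6, 24), (10, 4), (10, 11), (10, 20), (10, 27), (21, 4), (21, 11), (21, 20), (21, 27), (25, 7), (25, 8), (25, 23), (25, 24), (29, 2), (29, 13), (29, 18), (29, 29)]
Holes: [(2, 2), (2, 13), (2, 18), (2, 29), (6, 7), (6, 8), (6, 23), (6, 24), (10, 4), (10, 11), (10, 20), (10, 27), (21, 4), (21, 11), (21, 20), (21, 27), (25, 7), (25, 8), (25, 23), (25, 24), (29, 2), (29, 13), (29, 18), (29, 29)]

Answer: no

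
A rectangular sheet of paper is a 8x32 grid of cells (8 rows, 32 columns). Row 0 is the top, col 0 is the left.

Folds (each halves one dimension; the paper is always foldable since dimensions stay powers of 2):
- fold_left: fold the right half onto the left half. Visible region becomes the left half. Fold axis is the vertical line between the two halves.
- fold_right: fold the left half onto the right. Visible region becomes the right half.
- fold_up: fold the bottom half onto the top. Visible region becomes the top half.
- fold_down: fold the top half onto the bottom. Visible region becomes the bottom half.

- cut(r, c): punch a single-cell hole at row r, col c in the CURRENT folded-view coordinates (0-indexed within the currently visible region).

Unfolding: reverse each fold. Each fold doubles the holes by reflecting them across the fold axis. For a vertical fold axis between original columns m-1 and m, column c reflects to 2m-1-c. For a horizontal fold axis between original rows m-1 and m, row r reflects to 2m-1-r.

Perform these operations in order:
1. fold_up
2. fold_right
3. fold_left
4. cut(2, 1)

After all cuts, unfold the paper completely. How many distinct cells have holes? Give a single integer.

Answer: 8

Derivation:
Op 1 fold_up: fold axis h@4; visible region now rows[0,4) x cols[0,32) = 4x32
Op 2 fold_right: fold axis v@16; visible region now rows[0,4) x cols[16,32) = 4x16
Op 3 fold_left: fold axis v@24; visible region now rows[0,4) x cols[16,24) = 4x8
Op 4 cut(2, 1): punch at orig (2,17); cuts so far [(2, 17)]; region rows[0,4) x cols[16,24) = 4x8
Unfold 1 (reflect across v@24): 2 holes -> [(2, 17), (2, 30)]
Unfold 2 (reflect across v@16): 4 holes -> [(2, 1), (2, 14), (2, 17), (2, 30)]
Unfold 3 (reflect across h@4): 8 holes -> [(2, 1), (2, 14), (2, 17), (2, 30), (5, 1), (5, 14), (5, 17), (5, 30)]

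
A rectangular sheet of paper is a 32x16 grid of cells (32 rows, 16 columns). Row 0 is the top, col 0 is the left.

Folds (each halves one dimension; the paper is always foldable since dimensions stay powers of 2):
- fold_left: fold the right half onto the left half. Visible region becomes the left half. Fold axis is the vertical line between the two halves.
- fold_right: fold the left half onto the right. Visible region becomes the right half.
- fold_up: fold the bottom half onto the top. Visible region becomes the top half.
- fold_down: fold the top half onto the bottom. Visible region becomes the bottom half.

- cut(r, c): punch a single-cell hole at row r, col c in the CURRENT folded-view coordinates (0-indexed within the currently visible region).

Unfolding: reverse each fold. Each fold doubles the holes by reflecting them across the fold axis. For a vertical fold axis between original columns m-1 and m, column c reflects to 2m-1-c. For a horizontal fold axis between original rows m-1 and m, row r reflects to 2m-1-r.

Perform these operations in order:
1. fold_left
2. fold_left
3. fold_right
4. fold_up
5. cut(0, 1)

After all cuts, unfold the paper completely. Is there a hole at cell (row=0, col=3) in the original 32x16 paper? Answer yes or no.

Answer: yes

Derivation:
Op 1 fold_left: fold axis v@8; visible region now rows[0,32) x cols[0,8) = 32x8
Op 2 fold_left: fold axis v@4; visible region now rows[0,32) x cols[0,4) = 32x4
Op 3 fold_right: fold axis v@2; visible region now rows[0,32) x cols[2,4) = 32x2
Op 4 fold_up: fold axis h@16; visible region now rows[0,16) x cols[2,4) = 16x2
Op 5 cut(0, 1): punch at orig (0,3); cuts so far [(0, 3)]; region rows[0,16) x cols[2,4) = 16x2
Unfold 1 (reflect across h@16): 2 holes -> [(0, 3), (31, 3)]
Unfold 2 (reflect across v@2): 4 holes -> [(0, 0), (0, 3), (31, 0), (31, 3)]
Unfold 3 (reflect across v@4): 8 holes -> [(0, 0), (0, 3), (0, 4), (0, 7), (31, 0), (31, 3), (31, 4), (31, 7)]
Unfold 4 (reflect across v@8): 16 holes -> [(0, 0), (0, 3), (0, 4), (0, 7), (0, 8), (0, 11), (0, 12), (0, 15), (31, 0), (31, 3), (31, 4), (31, 7), (31, 8), (31, 11), (31, 12), (31, 15)]
Holes: [(0, 0), (0, 3), (0, 4), (0, 7), (0, 8), (0, 11), (0, 12), (0, 15), (31, 0), (31, 3), (31, 4), (31, 7), (31, 8), (31, 11), (31, 12), (31, 15)]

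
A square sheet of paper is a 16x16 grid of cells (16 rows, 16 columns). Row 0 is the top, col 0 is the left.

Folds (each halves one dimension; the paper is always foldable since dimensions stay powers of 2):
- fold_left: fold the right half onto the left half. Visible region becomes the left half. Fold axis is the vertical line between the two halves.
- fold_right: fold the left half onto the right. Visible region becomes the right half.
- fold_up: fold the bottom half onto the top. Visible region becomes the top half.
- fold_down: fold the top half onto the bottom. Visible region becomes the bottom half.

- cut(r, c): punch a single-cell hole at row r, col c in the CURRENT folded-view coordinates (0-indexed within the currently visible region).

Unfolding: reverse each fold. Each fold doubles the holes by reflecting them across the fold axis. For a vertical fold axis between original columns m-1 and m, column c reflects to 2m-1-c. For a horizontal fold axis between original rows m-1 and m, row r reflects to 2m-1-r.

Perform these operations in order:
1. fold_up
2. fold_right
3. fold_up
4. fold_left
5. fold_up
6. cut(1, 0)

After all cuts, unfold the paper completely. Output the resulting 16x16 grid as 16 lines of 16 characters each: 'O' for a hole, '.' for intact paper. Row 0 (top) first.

Answer: ................
O......OO......O
O......OO......O
................
................
O......OO......O
O......OO......O
................
................
O......OO......O
O......OO......O
................
................
O......OO......O
O......OO......O
................

Derivation:
Op 1 fold_up: fold axis h@8; visible region now rows[0,8) x cols[0,16) = 8x16
Op 2 fold_right: fold axis v@8; visible region now rows[0,8) x cols[8,16) = 8x8
Op 3 fold_up: fold axis h@4; visible region now rows[0,4) x cols[8,16) = 4x8
Op 4 fold_left: fold axis v@12; visible region now rows[0,4) x cols[8,12) = 4x4
Op 5 fold_up: fold axis h@2; visible region now rows[0,2) x cols[8,12) = 2x4
Op 6 cut(1, 0): punch at orig (1,8); cuts so far [(1, 8)]; region rows[0,2) x cols[8,12) = 2x4
Unfold 1 (reflect across h@2): 2 holes -> [(1, 8), (2, 8)]
Unfold 2 (reflect across v@12): 4 holes -> [(1, 8), (1, 15), (2, 8), (2, 15)]
Unfold 3 (reflect across h@4): 8 holes -> [(1, 8), (1, 15), (2, 8), (2, 15), (5, 8), (5, 15), (6, 8), (6, 15)]
Unfold 4 (reflect across v@8): 16 holes -> [(1, 0), (1, 7), (1, 8), (1, 15), (2, 0), (2, 7), (2, 8), (2, 15), (5, 0), (5, 7), (5, 8), (5, 15), (6, 0), (6, 7), (6, 8), (6, 15)]
Unfold 5 (reflect across h@8): 32 holes -> [(1, 0), (1, 7), (1, 8), (1, 15), (2, 0), (2, 7), (2, 8), (2, 15), (5, 0), (5, 7), (5, 8), (5, 15), (6, 0), (6, 7), (6, 8), (6, 15), (9, 0), (9, 7), (9, 8), (9, 15), (10, 0), (10, 7), (10, 8), (10, 15), (13, 0), (13, 7), (13, 8), (13, 15), (14, 0), (14, 7), (14, 8), (14, 15)]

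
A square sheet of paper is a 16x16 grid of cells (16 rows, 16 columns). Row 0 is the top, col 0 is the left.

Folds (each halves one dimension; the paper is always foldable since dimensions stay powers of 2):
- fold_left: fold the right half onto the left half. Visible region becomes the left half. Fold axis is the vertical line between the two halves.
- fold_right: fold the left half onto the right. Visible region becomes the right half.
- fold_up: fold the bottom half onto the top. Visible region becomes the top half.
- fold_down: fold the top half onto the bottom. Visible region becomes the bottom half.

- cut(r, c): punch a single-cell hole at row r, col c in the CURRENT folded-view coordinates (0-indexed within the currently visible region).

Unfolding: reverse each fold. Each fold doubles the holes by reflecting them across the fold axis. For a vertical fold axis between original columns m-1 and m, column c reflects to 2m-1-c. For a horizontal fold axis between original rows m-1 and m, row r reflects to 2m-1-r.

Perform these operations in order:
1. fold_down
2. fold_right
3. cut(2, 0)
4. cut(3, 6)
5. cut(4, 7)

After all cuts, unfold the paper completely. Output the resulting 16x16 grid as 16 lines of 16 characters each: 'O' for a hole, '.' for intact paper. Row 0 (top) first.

Answer: ................
................
................
O..............O
.O............O.
.......OO.......
................
................
................
................
.......OO.......
.O............O.
O..............O
................
................
................

Derivation:
Op 1 fold_down: fold axis h@8; visible region now rows[8,16) x cols[0,16) = 8x16
Op 2 fold_right: fold axis v@8; visible region now rows[8,16) x cols[8,16) = 8x8
Op 3 cut(2, 0): punch at orig (10,8); cuts so far [(10, 8)]; region rows[8,16) x cols[8,16) = 8x8
Op 4 cut(3, 6): punch at orig (11,14); cuts so far [(10, 8), (11, 14)]; region rows[8,16) x cols[8,16) = 8x8
Op 5 cut(4, 7): punch at orig (12,15); cuts so far [(10, 8), (11, 14), (12, 15)]; region rows[8,16) x cols[8,16) = 8x8
Unfold 1 (reflect across v@8): 6 holes -> [(10, 7), (10, 8), (11, 1), (11, 14), (12, 0), (12, 15)]
Unfold 2 (reflect across h@8): 12 holes -> [(3, 0), (3, 15), (4, 1), (4, 14), (5, 7), (5, 8), (10, 7), (10, 8), (11, 1), (11, 14), (12, 0), (12, 15)]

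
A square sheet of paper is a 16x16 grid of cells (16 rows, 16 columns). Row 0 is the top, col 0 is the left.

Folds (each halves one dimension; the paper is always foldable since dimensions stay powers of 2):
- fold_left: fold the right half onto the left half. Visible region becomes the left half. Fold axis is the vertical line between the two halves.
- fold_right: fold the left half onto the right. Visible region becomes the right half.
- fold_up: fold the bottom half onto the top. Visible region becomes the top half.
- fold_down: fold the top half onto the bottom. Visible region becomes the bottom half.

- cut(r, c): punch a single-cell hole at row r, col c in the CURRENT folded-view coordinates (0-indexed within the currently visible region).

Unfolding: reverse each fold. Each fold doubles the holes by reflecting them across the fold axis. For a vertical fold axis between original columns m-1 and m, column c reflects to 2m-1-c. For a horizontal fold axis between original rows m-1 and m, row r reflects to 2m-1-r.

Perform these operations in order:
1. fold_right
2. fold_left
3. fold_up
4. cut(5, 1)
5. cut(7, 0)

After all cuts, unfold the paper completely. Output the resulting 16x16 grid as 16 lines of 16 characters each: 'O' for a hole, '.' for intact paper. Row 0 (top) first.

Answer: ................
................
................
................
................
.O....O..O....O.
................
O......OO......O
O......OO......O
................
.O....O..O....O.
................
................
................
................
................

Derivation:
Op 1 fold_right: fold axis v@8; visible region now rows[0,16) x cols[8,16) = 16x8
Op 2 fold_left: fold axis v@12; visible region now rows[0,16) x cols[8,12) = 16x4
Op 3 fold_up: fold axis h@8; visible region now rows[0,8) x cols[8,12) = 8x4
Op 4 cut(5, 1): punch at orig (5,9); cuts so far [(5, 9)]; region rows[0,8) x cols[8,12) = 8x4
Op 5 cut(7, 0): punch at orig (7,8); cuts so far [(5, 9), (7, 8)]; region rows[0,8) x cols[8,12) = 8x4
Unfold 1 (reflect across h@8): 4 holes -> [(5, 9), (7, 8), (8, 8), (10, 9)]
Unfold 2 (reflect across v@12): 8 holes -> [(5, 9), (5, 14), (7, 8), (7, 15), (8, 8), (8, 15), (10, 9), (10, 14)]
Unfold 3 (reflect across v@8): 16 holes -> [(5, 1), (5, 6), (5, 9), (5, 14), (7, 0), (7, 7), (7, 8), (7, 15), (8, 0), (8, 7), (8, 8), (8, 15), (10, 1), (10, 6), (10, 9), (10, 14)]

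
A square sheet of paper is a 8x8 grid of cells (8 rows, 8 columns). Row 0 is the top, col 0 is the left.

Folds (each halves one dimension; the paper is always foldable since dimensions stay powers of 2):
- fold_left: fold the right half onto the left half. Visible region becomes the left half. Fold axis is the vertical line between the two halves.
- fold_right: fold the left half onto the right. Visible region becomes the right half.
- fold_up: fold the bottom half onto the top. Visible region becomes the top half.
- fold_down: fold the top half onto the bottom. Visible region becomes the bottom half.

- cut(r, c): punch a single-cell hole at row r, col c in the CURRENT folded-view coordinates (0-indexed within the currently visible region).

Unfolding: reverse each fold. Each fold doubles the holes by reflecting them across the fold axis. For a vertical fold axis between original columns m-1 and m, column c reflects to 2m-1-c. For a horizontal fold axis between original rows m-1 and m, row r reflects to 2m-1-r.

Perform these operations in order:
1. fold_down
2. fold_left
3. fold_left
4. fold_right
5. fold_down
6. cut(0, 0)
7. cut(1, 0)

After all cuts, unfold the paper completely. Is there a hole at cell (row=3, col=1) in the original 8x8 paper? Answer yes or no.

Op 1 fold_down: fold axis h@4; visible region now rows[4,8) x cols[0,8) = 4x8
Op 2 fold_left: fold axis v@4; visible region now rows[4,8) x cols[0,4) = 4x4
Op 3 fold_left: fold axis v@2; visible region now rows[4,8) x cols[0,2) = 4x2
Op 4 fold_right: fold axis v@1; visible region now rows[4,8) x cols[1,2) = 4x1
Op 5 fold_down: fold axis h@6; visible region now rows[6,8) x cols[1,2) = 2x1
Op 6 cut(0, 0): punch at orig (6,1); cuts so far [(6, 1)]; region rows[6,8) x cols[1,2) = 2x1
Op 7 cut(1, 0): punch at orig (7,1); cuts so far [(6, 1), (7, 1)]; region rows[6,8) x cols[1,2) = 2x1
Unfold 1 (reflect across h@6): 4 holes -> [(4, 1), (5, 1), (6, 1), (7, 1)]
Unfold 2 (reflect across v@1): 8 holes -> [(4, 0), (4, 1), (5, 0), (5, 1), (6, 0), (6, 1), (7, 0), (7, 1)]
Unfold 3 (reflect across v@2): 16 holes -> [(4, 0), (4, 1), (4, 2), (4, 3), (5, 0), (5, 1), (5, 2), (5, 3), (6, 0), (6, 1), (6, 2), (6, 3), (7, 0), (7, 1), (7, 2), (7, 3)]
Unfold 4 (reflect across v@4): 32 holes -> [(4, 0), (4, 1), (4, 2), (4, 3), (4, 4), (4, 5), (4, 6), (4, 7), (5, 0), (5, 1), (5, 2), (5, 3), (5, 4), (5, 5), (5, 6), (5, 7), (6, 0), (6, 1), (6, 2), (6, 3), (6, 4), (6, 5), (6, 6), (6, 7), (7, 0), (7, 1), (7, 2), (7, 3), (7, 4), (7, 5), (7, 6), (7, 7)]
Unfold 5 (reflect across h@4): 64 holes -> [(0, 0), (0, 1), (0, 2), (0, 3), (0, 4), (0, 5), (0, 6), (0, 7), (1, 0), (1, 1), (1, 2), (1, 3), (1, 4), (1, 5), (1, 6), (1, 7), (2, 0), (2, 1), (2, 2), (2, 3), (2, 4), (2, 5), (2, 6), (2, 7), (3, 0), (3, 1), (3, 2), (3, 3), (3, 4), (3, 5), (3, 6), (3, 7), (4, 0), (4, 1), (4, 2), (4, 3), (4, 4), (4, 5), (4, 6), (4, 7), (5, 0), (5, 1), (5, 2), (5, 3), (5, 4), (5, 5), (5, 6), (5, 7), (6, 0), (6, 1), (6, 2), (6, 3), (6, 4), (6, 5), (6, 6), (6, 7), (7, 0), (7, 1), (7, 2), (7, 3), (7, 4), (7, 5), (7, 6), (7, 7)]
Holes: [(0, 0), (0, 1), (0, 2), (0, 3), (0, 4), (0, 5), (0, 6), (0, 7), (1, 0), (1, 1), (1, 2), (1, 3), (1, 4), (1, 5), (1, 6), (1, 7), (2, 0), (2, 1), (2, 2), (2, 3), (2, 4), (2, 5), (2, 6), (2, 7), (3, 0), (3, 1), (3, 2), (3, 3), (3, 4), (3, 5), (3, 6), (3, 7), (4, 0), (4, 1), (4, 2), (4, 3), (4, 4), (4, 5), (4, 6), (4, 7), (5, 0), (5, 1), (5, 2), (5, 3), (5, 4), (5, 5), (5, 6), (5, 7), (6, 0), (6, 1), (6, 2), (6, 3), (6, 4), (6, 5), (6, 6), (6, 7), (7, 0), (7, 1), (7, 2), (7, 3), (7, 4), (7, 5), (7, 6), (7, 7)]

Answer: yes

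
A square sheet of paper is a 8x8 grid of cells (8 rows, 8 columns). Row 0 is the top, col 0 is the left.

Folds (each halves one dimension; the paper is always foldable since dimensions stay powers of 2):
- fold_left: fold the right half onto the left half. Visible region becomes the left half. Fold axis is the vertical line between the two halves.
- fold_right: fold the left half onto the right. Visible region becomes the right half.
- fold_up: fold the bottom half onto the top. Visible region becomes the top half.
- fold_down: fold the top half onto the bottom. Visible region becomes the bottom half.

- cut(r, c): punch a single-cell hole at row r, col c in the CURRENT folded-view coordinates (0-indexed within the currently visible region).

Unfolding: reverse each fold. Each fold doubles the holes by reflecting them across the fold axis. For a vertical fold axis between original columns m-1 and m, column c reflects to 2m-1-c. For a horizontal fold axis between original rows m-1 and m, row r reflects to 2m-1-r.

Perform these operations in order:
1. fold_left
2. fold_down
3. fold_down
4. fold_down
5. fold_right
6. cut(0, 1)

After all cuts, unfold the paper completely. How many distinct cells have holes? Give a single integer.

Answer: 32

Derivation:
Op 1 fold_left: fold axis v@4; visible region now rows[0,8) x cols[0,4) = 8x4
Op 2 fold_down: fold axis h@4; visible region now rows[4,8) x cols[0,4) = 4x4
Op 3 fold_down: fold axis h@6; visible region now rows[6,8) x cols[0,4) = 2x4
Op 4 fold_down: fold axis h@7; visible region now rows[7,8) x cols[0,4) = 1x4
Op 5 fold_right: fold axis v@2; visible region now rows[7,8) x cols[2,4) = 1x2
Op 6 cut(0, 1): punch at orig (7,3); cuts so far [(7, 3)]; region rows[7,8) x cols[2,4) = 1x2
Unfold 1 (reflect across v@2): 2 holes -> [(7, 0), (7, 3)]
Unfold 2 (reflect across h@7): 4 holes -> [(6, 0), (6, 3), (7, 0), (7, 3)]
Unfold 3 (reflect across h@6): 8 holes -> [(4, 0), (4, 3), (5, 0), (5, 3), (6, 0), (6, 3), (7, 0), (7, 3)]
Unfold 4 (reflect across h@4): 16 holes -> [(0, 0), (0, 3), (1, 0), (1, 3), (2, 0), (2, 3), (3, 0), (3, 3), (4, 0), (4, 3), (5, 0), (5, 3), (6, 0), (6, 3), (7, 0), (7, 3)]
Unfold 5 (reflect across v@4): 32 holes -> [(0, 0), (0, 3), (0, 4), (0, 7), (1, 0), (1, 3), (1, 4), (1, 7), (2, 0), (2, 3), (2, 4), (2, 7), (3, 0), (3, 3), (3, 4), (3, 7), (4, 0), (4, 3), (4, 4), (4, 7), (5, 0), (5, 3), (5, 4), (5, 7), (6, 0), (6, 3), (6, 4), (6, 7), (7, 0), (7, 3), (7, 4), (7, 7)]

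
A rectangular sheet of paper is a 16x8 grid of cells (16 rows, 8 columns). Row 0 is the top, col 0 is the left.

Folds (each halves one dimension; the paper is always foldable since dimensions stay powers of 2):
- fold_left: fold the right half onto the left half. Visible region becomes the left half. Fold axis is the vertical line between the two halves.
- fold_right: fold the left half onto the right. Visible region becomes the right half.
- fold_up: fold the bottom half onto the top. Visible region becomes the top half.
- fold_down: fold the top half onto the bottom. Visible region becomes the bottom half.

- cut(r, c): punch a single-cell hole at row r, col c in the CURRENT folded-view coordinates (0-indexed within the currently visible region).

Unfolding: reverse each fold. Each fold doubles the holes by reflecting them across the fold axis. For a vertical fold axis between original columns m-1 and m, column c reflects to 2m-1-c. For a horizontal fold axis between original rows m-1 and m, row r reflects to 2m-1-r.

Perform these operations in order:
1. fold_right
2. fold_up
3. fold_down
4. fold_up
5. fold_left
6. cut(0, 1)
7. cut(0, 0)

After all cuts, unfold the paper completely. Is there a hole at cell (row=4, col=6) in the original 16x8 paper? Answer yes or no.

Op 1 fold_right: fold axis v@4; visible region now rows[0,16) x cols[4,8) = 16x4
Op 2 fold_up: fold axis h@8; visible region now rows[0,8) x cols[4,8) = 8x4
Op 3 fold_down: fold axis h@4; visible region now rows[4,8) x cols[4,8) = 4x4
Op 4 fold_up: fold axis h@6; visible region now rows[4,6) x cols[4,8) = 2x4
Op 5 fold_left: fold axis v@6; visible region now rows[4,6) x cols[4,6) = 2x2
Op 6 cut(0, 1): punch at orig (4,5); cuts so far [(4, 5)]; region rows[4,6) x cols[4,6) = 2x2
Op 7 cut(0, 0): punch at orig (4,4); cuts so far [(4, 4), (4, 5)]; region rows[4,6) x cols[4,6) = 2x2
Unfold 1 (reflect across v@6): 4 holes -> [(4, 4), (4, 5), (4, 6), (4, 7)]
Unfold 2 (reflect across h@6): 8 holes -> [(4, 4), (4, 5), (4, 6), (4, 7), (7, 4), (7, 5), (7, 6), (7, 7)]
Unfold 3 (reflect across h@4): 16 holes -> [(0, 4), (0, 5), (0, 6), (0, 7), (3, 4), (3, 5), (3, 6), (3, 7), (4, 4), (4, 5), (4, 6), (4, 7), (7, 4), (7, 5), (7, 6), (7, 7)]
Unfold 4 (reflect across h@8): 32 holes -> [(0, 4), (0, 5), (0, 6), (0, 7), (3, 4), (3, 5), (3, 6), (3, 7), (4, 4), (4, 5), (4, 6), (4, 7), (7, 4), (7, 5), (7, 6), (7, 7), (8, 4), (8, 5), (8, 6), (8, 7), (11, 4), (11, 5), (11, 6), (11, 7), (12, 4), (12, 5), (12, 6), (12, 7), (15, 4), (15, 5), (15, 6), (15, 7)]
Unfold 5 (reflect across v@4): 64 holes -> [(0, 0), (0, 1), (0, 2), (0, 3), (0, 4), (0, 5), (0, 6), (0, 7), (3, 0), (3, 1), (3, 2), (3, 3), (3, 4), (3, 5), (3, 6), (3, 7), (4, 0), (4, 1), (4, 2), (4, 3), (4, 4), (4, 5), (4, 6), (4, 7), (7, 0), (7, 1), (7, 2), (7, 3), (7, 4), (7, 5), (7, 6), (7, 7), (8, 0), (8, 1), (8, 2), (8, 3), (8, 4), (8, 5), (8, 6), (8, 7), (11, 0), (11, 1), (11, 2), (11, 3), (11, 4), (11, 5), (11, 6), (11, 7), (12, 0), (12, 1), (12, 2), (12, 3), (12, 4), (12, 5), (12, 6), (12, 7), (15, 0), (15, 1), (15, 2), (15, 3), (15, 4), (15, 5), (15, 6), (15, 7)]
Holes: [(0, 0), (0, 1), (0, 2), (0, 3), (0, 4), (0, 5), (0, 6), (0, 7), (3, 0), (3, 1), (3, 2), (3, 3), (3, 4), (3, 5), (3, 6), (3, 7), (4, 0), (4, 1), (4, 2), (4, 3), (4, 4), (4, 5), (4, 6), (4, 7), (7, 0), (7, 1), (7, 2), (7, 3), (7, 4), (7, 5), (7, 6), (7, 7), (8, 0), (8, 1), (8, 2), (8, 3), (8, 4), (8, 5), (8, 6), (8, 7), (11, 0), (11, 1), (11, 2), (11, 3), (11, 4), (11, 5), (11, 6), (11, 7), (12, 0), (12, 1), (12, 2), (12, 3), (12, 4), (12, 5), (12, 6), (12, 7), (15, 0), (15, 1), (15, 2), (15, 3), (15, 4), (15, 5), (15, 6), (15, 7)]

Answer: yes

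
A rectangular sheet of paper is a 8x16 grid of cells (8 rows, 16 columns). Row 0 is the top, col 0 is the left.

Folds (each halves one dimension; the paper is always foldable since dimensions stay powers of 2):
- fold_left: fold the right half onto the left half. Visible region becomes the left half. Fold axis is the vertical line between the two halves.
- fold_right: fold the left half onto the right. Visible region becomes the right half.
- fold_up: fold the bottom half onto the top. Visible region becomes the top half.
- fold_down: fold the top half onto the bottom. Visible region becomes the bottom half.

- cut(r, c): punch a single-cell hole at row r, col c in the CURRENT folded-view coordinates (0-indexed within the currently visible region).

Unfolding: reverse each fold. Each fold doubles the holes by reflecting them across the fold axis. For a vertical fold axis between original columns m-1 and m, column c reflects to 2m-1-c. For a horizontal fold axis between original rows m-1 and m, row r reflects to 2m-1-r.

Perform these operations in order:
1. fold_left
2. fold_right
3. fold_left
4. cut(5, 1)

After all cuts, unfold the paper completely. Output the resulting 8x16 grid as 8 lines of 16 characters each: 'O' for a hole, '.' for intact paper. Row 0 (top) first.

Op 1 fold_left: fold axis v@8; visible region now rows[0,8) x cols[0,8) = 8x8
Op 2 fold_right: fold axis v@4; visible region now rows[0,8) x cols[4,8) = 8x4
Op 3 fold_left: fold axis v@6; visible region now rows[0,8) x cols[4,6) = 8x2
Op 4 cut(5, 1): punch at orig (5,5); cuts so far [(5, 5)]; region rows[0,8) x cols[4,6) = 8x2
Unfold 1 (reflect across v@6): 2 holes -> [(5, 5), (5, 6)]
Unfold 2 (reflect across v@4): 4 holes -> [(5, 1), (5, 2), (5, 5), (5, 6)]
Unfold 3 (reflect across v@8): 8 holes -> [(5, 1), (5, 2), (5, 5), (5, 6), (5, 9), (5, 10), (5, 13), (5, 14)]

Answer: ................
................
................
................
................
.OO..OO..OO..OO.
................
................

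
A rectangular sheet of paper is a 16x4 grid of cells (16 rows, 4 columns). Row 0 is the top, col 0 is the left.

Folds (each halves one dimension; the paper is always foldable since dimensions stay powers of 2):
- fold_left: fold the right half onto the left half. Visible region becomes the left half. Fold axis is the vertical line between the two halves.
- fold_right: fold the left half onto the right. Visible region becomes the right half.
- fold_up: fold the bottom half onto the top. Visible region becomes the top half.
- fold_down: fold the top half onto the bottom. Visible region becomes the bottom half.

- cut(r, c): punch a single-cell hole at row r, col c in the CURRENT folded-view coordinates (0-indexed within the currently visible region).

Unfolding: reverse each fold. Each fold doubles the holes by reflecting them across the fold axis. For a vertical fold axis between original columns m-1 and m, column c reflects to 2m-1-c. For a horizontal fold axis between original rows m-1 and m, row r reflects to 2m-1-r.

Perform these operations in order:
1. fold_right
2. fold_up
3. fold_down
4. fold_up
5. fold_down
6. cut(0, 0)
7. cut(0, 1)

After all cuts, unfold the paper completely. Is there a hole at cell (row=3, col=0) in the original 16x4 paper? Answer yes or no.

Answer: yes

Derivation:
Op 1 fold_right: fold axis v@2; visible region now rows[0,16) x cols[2,4) = 16x2
Op 2 fold_up: fold axis h@8; visible region now rows[0,8) x cols[2,4) = 8x2
Op 3 fold_down: fold axis h@4; visible region now rows[4,8) x cols[2,4) = 4x2
Op 4 fold_up: fold axis h@6; visible region now rows[4,6) x cols[2,4) = 2x2
Op 5 fold_down: fold axis h@5; visible region now rows[5,6) x cols[2,4) = 1x2
Op 6 cut(0, 0): punch at orig (5,2); cuts so far [(5, 2)]; region rows[5,6) x cols[2,4) = 1x2
Op 7 cut(0, 1): punch at orig (5,3); cuts so far [(5, 2), (5, 3)]; region rows[5,6) x cols[2,4) = 1x2
Unfold 1 (reflect across h@5): 4 holes -> [(4, 2), (4, 3), (5, 2), (5, 3)]
Unfold 2 (reflect across h@6): 8 holes -> [(4, 2), (4, 3), (5, 2), (5, 3), (6, 2), (6, 3), (7, 2), (7, 3)]
Unfold 3 (reflect across h@4): 16 holes -> [(0, 2), (0, 3), (1, 2), (1, 3), (2, 2), (2, 3), (3, 2), (3, 3), (4, 2), (4, 3), (5, 2), (5, 3), (6, 2), (6, 3), (7, 2), (7, 3)]
Unfold 4 (reflect across h@8): 32 holes -> [(0, 2), (0, 3), (1, 2), (1, 3), (2, 2), (2, 3), (3, 2), (3, 3), (4, 2), (4, 3), (5, 2), (5, 3), (6, 2), (6, 3), (7, 2), (7, 3), (8, 2), (8, 3), (9, 2), (9, 3), (10, 2), (10, 3), (11, 2), (11, 3), (12, 2), (12, 3), (13, 2), (13, 3), (14, 2), (14, 3), (15, 2), (15, 3)]
Unfold 5 (reflect across v@2): 64 holes -> [(0, 0), (0, 1), (0, 2), (0, 3), (1, 0), (1, 1), (1, 2), (1, 3), (2, 0), (2, 1), (2, 2), (2, 3), (3, 0), (3, 1), (3, 2), (3, 3), (4, 0), (4, 1), (4, 2), (4, 3), (5, 0), (5, 1), (5, 2), (5, 3), (6, 0), (6, 1), (6, 2), (6, 3), (7, 0), (7, 1), (7, 2), (7, 3), (8, 0), (8, 1), (8, 2), (8, 3), (9, 0), (9, 1), (9, 2), (9, 3), (10, 0), (10, 1), (10, 2), (10, 3), (11, 0), (11, 1), (11, 2), (11, 3), (12, 0), (12, 1), (12, 2), (12, 3), (13, 0), (13, 1), (13, 2), (13, 3), (14, 0), (14, 1), (14, 2), (14, 3), (15, 0), (15, 1), (15, 2), (15, 3)]
Holes: [(0, 0), (0, 1), (0, 2), (0, 3), (1, 0), (1, 1), (1, 2), (1, 3), (2, 0), (2, 1), (2, 2), (2, 3), (3, 0), (3, 1), (3, 2), (3, 3), (4, 0), (4, 1), (4, 2), (4, 3), (5, 0), (5, 1), (5, 2), (5, 3), (6, 0), (6, 1), (6, 2), (6, 3), (7, 0), (7, 1), (7, 2), (7, 3), (8, 0), (8, 1), (8, 2), (8, 3), (9, 0), (9, 1), (9, 2), (9, 3), (10, 0), (10, 1), (10, 2), (10, 3), (11, 0), (11, 1), (11, 2), (11, 3), (12, 0), (12, 1), (12, 2), (12, 3), (13, 0), (13, 1), (13, 2), (13, 3), (14, 0), (14, 1), (14, 2), (14, 3), (15, 0), (15, 1), (15, 2), (15, 3)]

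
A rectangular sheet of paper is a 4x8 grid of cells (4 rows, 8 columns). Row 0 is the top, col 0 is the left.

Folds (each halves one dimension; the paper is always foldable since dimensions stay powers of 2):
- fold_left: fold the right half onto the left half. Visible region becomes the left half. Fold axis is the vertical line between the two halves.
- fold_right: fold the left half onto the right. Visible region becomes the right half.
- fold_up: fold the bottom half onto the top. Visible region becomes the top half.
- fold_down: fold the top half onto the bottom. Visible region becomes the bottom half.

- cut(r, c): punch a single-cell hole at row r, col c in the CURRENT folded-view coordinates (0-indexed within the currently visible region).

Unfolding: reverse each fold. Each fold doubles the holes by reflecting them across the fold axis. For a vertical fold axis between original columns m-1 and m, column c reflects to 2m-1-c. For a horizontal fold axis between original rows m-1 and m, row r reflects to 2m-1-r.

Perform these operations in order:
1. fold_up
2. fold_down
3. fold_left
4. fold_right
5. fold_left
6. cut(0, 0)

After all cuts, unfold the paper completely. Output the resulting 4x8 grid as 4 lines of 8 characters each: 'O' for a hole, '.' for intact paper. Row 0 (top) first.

Answer: OOOOOOOO
OOOOOOOO
OOOOOOOO
OOOOOOOO

Derivation:
Op 1 fold_up: fold axis h@2; visible region now rows[0,2) x cols[0,8) = 2x8
Op 2 fold_down: fold axis h@1; visible region now rows[1,2) x cols[0,8) = 1x8
Op 3 fold_left: fold axis v@4; visible region now rows[1,2) x cols[0,4) = 1x4
Op 4 fold_right: fold axis v@2; visible region now rows[1,2) x cols[2,4) = 1x2
Op 5 fold_left: fold axis v@3; visible region now rows[1,2) x cols[2,3) = 1x1
Op 6 cut(0, 0): punch at orig (1,2); cuts so far [(1, 2)]; region rows[1,2) x cols[2,3) = 1x1
Unfold 1 (reflect across v@3): 2 holes -> [(1, 2), (1, 3)]
Unfold 2 (reflect across v@2): 4 holes -> [(1, 0), (1, 1), (1, 2), (1, 3)]
Unfold 3 (reflect across v@4): 8 holes -> [(1, 0), (1, 1), (1, 2), (1, 3), (1, 4), (1, 5), (1, 6), (1, 7)]
Unfold 4 (reflect across h@1): 16 holes -> [(0, 0), (0, 1), (0, 2), (0, 3), (0, 4), (0, 5), (0, 6), (0, 7), (1, 0), (1, 1), (1, 2), (1, 3), (1, 4), (1, 5), (1, 6), (1, 7)]
Unfold 5 (reflect across h@2): 32 holes -> [(0, 0), (0, 1), (0, 2), (0, 3), (0, 4), (0, 5), (0, 6), (0, 7), (1, 0), (1, 1), (1, 2), (1, 3), (1, 4), (1, 5), (1, 6), (1, 7), (2, 0), (2, 1), (2, 2), (2, 3), (2, 4), (2, 5), (2, 6), (2, 7), (3, 0), (3, 1), (3, 2), (3, 3), (3, 4), (3, 5), (3, 6), (3, 7)]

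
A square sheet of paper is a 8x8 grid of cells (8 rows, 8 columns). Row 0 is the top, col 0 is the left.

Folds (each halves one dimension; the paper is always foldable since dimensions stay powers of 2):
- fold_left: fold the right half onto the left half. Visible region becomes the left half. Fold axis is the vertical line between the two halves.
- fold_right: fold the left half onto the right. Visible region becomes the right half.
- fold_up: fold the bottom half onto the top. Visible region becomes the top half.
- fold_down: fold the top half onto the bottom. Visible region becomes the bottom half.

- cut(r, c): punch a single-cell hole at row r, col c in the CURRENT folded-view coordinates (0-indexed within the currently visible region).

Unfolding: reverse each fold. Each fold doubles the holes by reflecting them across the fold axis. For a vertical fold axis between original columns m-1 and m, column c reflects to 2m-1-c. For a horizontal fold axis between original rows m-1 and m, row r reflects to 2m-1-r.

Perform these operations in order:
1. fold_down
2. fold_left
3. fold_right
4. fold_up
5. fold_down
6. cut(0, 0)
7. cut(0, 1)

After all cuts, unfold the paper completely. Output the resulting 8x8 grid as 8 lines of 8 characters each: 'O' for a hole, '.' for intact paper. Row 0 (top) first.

Op 1 fold_down: fold axis h@4; visible region now rows[4,8) x cols[0,8) = 4x8
Op 2 fold_left: fold axis v@4; visible region now rows[4,8) x cols[0,4) = 4x4
Op 3 fold_right: fold axis v@2; visible region now rows[4,8) x cols[2,4) = 4x2
Op 4 fold_up: fold axis h@6; visible region now rows[4,6) x cols[2,4) = 2x2
Op 5 fold_down: fold axis h@5; visible region now rows[5,6) x cols[2,4) = 1x2
Op 6 cut(0, 0): punch at orig (5,2); cuts so far [(5, 2)]; region rows[5,6) x cols[2,4) = 1x2
Op 7 cut(0, 1): punch at orig (5,3); cuts so far [(5, 2), (5, 3)]; region rows[5,6) x cols[2,4) = 1x2
Unfold 1 (reflect across h@5): 4 holes -> [(4, 2), (4, 3), (5, 2), (5, 3)]
Unfold 2 (reflect across h@6): 8 holes -> [(4, 2), (4, 3), (5, 2), (5, 3), (6, 2), (6, 3), (7, 2), (7, 3)]
Unfold 3 (reflect across v@2): 16 holes -> [(4, 0), (4, 1), (4, 2), (4, 3), (5, 0), (5, 1), (5, 2), (5, 3), (6, 0), (6, 1), (6, 2), (6, 3), (7, 0), (7, 1), (7, 2), (7, 3)]
Unfold 4 (reflect across v@4): 32 holes -> [(4, 0), (4, 1), (4, 2), (4, 3), (4, 4), (4, 5), (4, 6), (4, 7), (5, 0), (5, 1), (5, 2), (5, 3), (5, 4), (5, 5), (5, 6), (5, 7), (6, 0), (6, 1), (6, 2), (6, 3), (6, 4), (6, 5), (6, 6), (6, 7), (7, 0), (7, 1), (7, 2), (7, 3), (7, 4), (7, 5), (7, 6), (7, 7)]
Unfold 5 (reflect across h@4): 64 holes -> [(0, 0), (0, 1), (0, 2), (0, 3), (0, 4), (0, 5), (0, 6), (0, 7), (1, 0), (1, 1), (1, 2), (1, 3), (1, 4), (1, 5), (1, 6), (1, 7), (2, 0), (2, 1), (2, 2), (2, 3), (2, 4), (2, 5), (2, 6), (2, 7), (3, 0), (3, 1), (3, 2), (3, 3), (3, 4), (3, 5), (3, 6), (3, 7), (4, 0), (4, 1), (4, 2), (4, 3), (4, 4), (4, 5), (4, 6), (4, 7), (5, 0), (5, 1), (5, 2), (5, 3), (5, 4), (5, 5), (5, 6), (5, 7), (6, 0), (6, 1), (6, 2), (6, 3), (6, 4), (6, 5), (6, 6), (6, 7), (7, 0), (7, 1), (7, 2), (7, 3), (7, 4), (7, 5), (7, 6), (7, 7)]

Answer: OOOOOOOO
OOOOOOOO
OOOOOOOO
OOOOOOOO
OOOOOOOO
OOOOOOOO
OOOOOOOO
OOOOOOOO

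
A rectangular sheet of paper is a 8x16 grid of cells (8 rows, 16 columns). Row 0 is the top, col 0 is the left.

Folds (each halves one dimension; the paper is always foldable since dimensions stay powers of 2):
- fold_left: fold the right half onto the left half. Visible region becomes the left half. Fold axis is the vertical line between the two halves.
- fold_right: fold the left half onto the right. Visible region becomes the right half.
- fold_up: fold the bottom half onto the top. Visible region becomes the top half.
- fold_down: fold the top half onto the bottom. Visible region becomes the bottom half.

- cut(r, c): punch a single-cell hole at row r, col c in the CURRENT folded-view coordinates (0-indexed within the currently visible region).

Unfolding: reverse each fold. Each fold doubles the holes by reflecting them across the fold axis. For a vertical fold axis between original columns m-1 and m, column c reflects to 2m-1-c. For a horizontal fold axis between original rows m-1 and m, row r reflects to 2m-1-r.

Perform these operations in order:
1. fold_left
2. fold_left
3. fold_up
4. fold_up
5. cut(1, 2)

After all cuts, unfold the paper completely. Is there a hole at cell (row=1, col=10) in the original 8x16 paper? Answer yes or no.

Op 1 fold_left: fold axis v@8; visible region now rows[0,8) x cols[0,8) = 8x8
Op 2 fold_left: fold axis v@4; visible region now rows[0,8) x cols[0,4) = 8x4
Op 3 fold_up: fold axis h@4; visible region now rows[0,4) x cols[0,4) = 4x4
Op 4 fold_up: fold axis h@2; visible region now rows[0,2) x cols[0,4) = 2x4
Op 5 cut(1, 2): punch at orig (1,2); cuts so far [(1, 2)]; region rows[0,2) x cols[0,4) = 2x4
Unfold 1 (reflect across h@2): 2 holes -> [(1, 2), (2, 2)]
Unfold 2 (reflect across h@4): 4 holes -> [(1, 2), (2, 2), (5, 2), (6, 2)]
Unfold 3 (reflect across v@4): 8 holes -> [(1, 2), (1, 5), (2, 2), (2, 5), (5, 2), (5, 5), (6, 2), (6, 5)]
Unfold 4 (reflect across v@8): 16 holes -> [(1, 2), (1, 5), (1, 10), (1, 13), (2, 2), (2, 5), (2, 10), (2, 13), (5, 2), (5, 5), (5, 10), (5, 13), (6, 2), (6, 5), (6, 10), (6, 13)]
Holes: [(1, 2), (1, 5), (1, 10), (1, 13), (2, 2), (2, 5), (2, 10), (2, 13), (5, 2), (5, 5), (5, 10), (5, 13), (6, 2), (6, 5), (6, 10), (6, 13)]

Answer: yes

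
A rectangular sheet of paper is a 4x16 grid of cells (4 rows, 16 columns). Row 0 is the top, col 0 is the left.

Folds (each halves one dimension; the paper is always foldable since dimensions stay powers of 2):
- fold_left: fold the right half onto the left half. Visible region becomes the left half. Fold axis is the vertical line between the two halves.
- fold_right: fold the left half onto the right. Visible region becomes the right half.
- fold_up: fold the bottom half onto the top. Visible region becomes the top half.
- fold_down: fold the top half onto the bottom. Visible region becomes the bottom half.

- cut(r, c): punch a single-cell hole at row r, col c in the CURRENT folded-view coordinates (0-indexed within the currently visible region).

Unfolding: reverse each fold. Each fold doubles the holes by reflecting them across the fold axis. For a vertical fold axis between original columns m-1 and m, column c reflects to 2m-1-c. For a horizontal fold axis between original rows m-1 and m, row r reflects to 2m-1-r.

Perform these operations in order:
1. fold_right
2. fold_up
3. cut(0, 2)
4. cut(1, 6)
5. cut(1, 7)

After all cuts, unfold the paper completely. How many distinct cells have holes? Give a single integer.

Op 1 fold_right: fold axis v@8; visible region now rows[0,4) x cols[8,16) = 4x8
Op 2 fold_up: fold axis h@2; visible region now rows[0,2) x cols[8,16) = 2x8
Op 3 cut(0, 2): punch at orig (0,10); cuts so far [(0, 10)]; region rows[0,2) x cols[8,16) = 2x8
Op 4 cut(1, 6): punch at orig (1,14); cuts so far [(0, 10), (1, 14)]; region rows[0,2) x cols[8,16) = 2x8
Op 5 cut(1, 7): punch at orig (1,15); cuts so far [(0, 10), (1, 14), (1, 15)]; region rows[0,2) x cols[8,16) = 2x8
Unfold 1 (reflect across h@2): 6 holes -> [(0, 10), (1, 14), (1, 15), (2, 14), (2, 15), (3, 10)]
Unfold 2 (reflect across v@8): 12 holes -> [(0, 5), (0, 10), (1, 0), (1, 1), (1, 14), (1, 15), (2, 0), (2, 1), (2, 14), (2, 15), (3, 5), (3, 10)]

Answer: 12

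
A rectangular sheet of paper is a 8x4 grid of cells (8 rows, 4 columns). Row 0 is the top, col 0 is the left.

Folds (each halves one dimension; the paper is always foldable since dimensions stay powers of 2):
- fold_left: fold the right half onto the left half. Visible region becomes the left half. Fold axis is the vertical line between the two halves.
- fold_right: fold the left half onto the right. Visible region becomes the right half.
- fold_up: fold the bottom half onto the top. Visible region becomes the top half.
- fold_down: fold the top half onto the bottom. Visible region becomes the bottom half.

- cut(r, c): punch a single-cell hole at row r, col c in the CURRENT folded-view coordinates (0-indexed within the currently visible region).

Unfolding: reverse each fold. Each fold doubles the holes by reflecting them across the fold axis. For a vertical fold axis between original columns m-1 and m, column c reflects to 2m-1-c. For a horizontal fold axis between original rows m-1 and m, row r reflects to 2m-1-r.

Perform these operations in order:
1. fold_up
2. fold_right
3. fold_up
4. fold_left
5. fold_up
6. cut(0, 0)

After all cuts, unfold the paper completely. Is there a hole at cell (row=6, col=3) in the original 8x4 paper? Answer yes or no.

Op 1 fold_up: fold axis h@4; visible region now rows[0,4) x cols[0,4) = 4x4
Op 2 fold_right: fold axis v@2; visible region now rows[0,4) x cols[2,4) = 4x2
Op 3 fold_up: fold axis h@2; visible region now rows[0,2) x cols[2,4) = 2x2
Op 4 fold_left: fold axis v@3; visible region now rows[0,2) x cols[2,3) = 2x1
Op 5 fold_up: fold axis h@1; visible region now rows[0,1) x cols[2,3) = 1x1
Op 6 cut(0, 0): punch at orig (0,2); cuts so far [(0, 2)]; region rows[0,1) x cols[2,3) = 1x1
Unfold 1 (reflect across h@1): 2 holes -> [(0, 2), (1, 2)]
Unfold 2 (reflect across v@3): 4 holes -> [(0, 2), (0, 3), (1, 2), (1, 3)]
Unfold 3 (reflect across h@2): 8 holes -> [(0, 2), (0, 3), (1, 2), (1, 3), (2, 2), (2, 3), (3, 2), (3, 3)]
Unfold 4 (reflect across v@2): 16 holes -> [(0, 0), (0, 1), (0, 2), (0, 3), (1, 0), (1, 1), (1, 2), (1, 3), (2, 0), (2, 1), (2, 2), (2, 3), (3, 0), (3, 1), (3, 2), (3, 3)]
Unfold 5 (reflect across h@4): 32 holes -> [(0, 0), (0, 1), (0, 2), (0, 3), (1, 0), (1, 1), (1, 2), (1, 3), (2, 0), (2, 1), (2, 2), (2, 3), (3, 0), (3, 1), (3, 2), (3, 3), (4, 0), (4, 1), (4, 2), (4, 3), (5, 0), (5, 1), (5, 2), (5, 3), (6, 0), (6, 1), (6, 2), (6, 3), (7, 0), (7, 1), (7, 2), (7, 3)]
Holes: [(0, 0), (0, 1), (0, 2), (0, 3), (1, 0), (1, 1), (1, 2), (1, 3), (2, 0), (2, 1), (2, 2), (2, 3), (3, 0), (3, 1), (3, 2), (3, 3), (4, 0), (4, 1), (4, 2), (4, 3), (5, 0), (5, 1), (5, 2), (5, 3), (6, 0), (6, 1), (6, 2), (6, 3), (7, 0), (7, 1), (7, 2), (7, 3)]

Answer: yes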